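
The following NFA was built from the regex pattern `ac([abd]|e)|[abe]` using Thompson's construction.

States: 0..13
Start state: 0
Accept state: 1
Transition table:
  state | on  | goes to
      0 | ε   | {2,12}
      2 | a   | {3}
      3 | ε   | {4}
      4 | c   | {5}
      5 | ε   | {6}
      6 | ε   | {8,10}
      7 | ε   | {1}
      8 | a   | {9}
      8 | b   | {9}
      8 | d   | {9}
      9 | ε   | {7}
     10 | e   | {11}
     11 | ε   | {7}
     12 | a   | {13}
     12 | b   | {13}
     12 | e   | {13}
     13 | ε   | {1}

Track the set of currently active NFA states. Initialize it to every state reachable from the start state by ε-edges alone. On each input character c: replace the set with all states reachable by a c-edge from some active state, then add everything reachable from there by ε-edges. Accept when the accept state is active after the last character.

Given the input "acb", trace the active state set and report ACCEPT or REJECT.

start: ε-closure({0}) = {0,2,12}
'a' @ 1: {1,3,4,13}  [accepting]
'c' @ 2: {5,6,8,10}
'b' @ 3: {1,7,9}  [accepting]
end set {1,7,9} — state 1 in

Answer: ACCEPT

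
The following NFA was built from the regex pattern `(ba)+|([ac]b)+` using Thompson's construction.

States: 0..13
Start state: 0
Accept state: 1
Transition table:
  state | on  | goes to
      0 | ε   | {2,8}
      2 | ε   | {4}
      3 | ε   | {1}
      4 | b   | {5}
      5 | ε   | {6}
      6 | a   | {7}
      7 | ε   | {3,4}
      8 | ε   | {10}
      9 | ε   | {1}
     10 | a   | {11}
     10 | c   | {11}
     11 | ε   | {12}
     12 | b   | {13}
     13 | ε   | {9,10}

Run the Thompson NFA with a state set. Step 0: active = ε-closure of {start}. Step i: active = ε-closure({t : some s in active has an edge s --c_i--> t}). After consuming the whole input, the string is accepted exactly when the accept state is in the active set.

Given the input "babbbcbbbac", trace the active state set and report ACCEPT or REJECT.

S₀ = ε-closure({0}) = {0,2,4,8,10}
'b' @ 1: {5,6}
'a' @ 2: {1,3,4,7}  [accepting]
'b' @ 3: {5,6}
'b' @ 4: {}  — no active states
rest 'bcbbbac' ignored (set empty)
final: {}; accept 1 not in set

Answer: REJECT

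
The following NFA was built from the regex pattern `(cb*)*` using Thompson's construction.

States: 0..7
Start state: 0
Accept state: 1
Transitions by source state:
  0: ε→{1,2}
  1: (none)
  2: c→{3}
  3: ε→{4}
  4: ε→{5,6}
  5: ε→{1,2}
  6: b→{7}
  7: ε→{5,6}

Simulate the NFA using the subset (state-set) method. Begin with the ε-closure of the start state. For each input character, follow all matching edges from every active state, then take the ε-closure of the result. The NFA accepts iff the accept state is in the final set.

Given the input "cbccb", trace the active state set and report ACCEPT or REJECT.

Answer: ACCEPT

Trace:
S₀ = ε-closure({0}) = {0,1,2}
'c' @ 1: {1,2,3,4,5,6}  ✓accept
'b' @ 2: {1,2,5,6,7}  ✓accept
'c' @ 3: {1,2,3,4,5,6}  ✓accept
'c' @ 4: {1,2,3,4,5,6}  ✓accept
'b' @ 5: {1,2,5,6,7}  ✓accept
after full input: {1,2,5,6,7}  (accept=1 in)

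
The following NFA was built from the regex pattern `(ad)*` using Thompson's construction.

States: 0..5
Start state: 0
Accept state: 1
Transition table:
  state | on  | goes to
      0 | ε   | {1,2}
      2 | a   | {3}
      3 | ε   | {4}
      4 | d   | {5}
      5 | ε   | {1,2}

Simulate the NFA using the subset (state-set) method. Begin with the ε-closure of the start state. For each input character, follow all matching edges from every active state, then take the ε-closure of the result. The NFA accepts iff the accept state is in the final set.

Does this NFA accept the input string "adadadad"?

Answer: ACCEPT

Steps:
initial (ε-close {0}): {0,1,2}
'a' @ 1: {3,4}
'd' @ 2: {1,2,5}  [accepting]
'a' @ 3: {3,4}
'd' @ 4: {1,2,5}  [accepting]
'a' @ 5: {3,4}
'd' @ 6: {1,2,5}  [accepting]
'a' @ 7: {3,4}
'd' @ 8: {1,2,5}  [accepting]
end set {1,2,5} — state 1 in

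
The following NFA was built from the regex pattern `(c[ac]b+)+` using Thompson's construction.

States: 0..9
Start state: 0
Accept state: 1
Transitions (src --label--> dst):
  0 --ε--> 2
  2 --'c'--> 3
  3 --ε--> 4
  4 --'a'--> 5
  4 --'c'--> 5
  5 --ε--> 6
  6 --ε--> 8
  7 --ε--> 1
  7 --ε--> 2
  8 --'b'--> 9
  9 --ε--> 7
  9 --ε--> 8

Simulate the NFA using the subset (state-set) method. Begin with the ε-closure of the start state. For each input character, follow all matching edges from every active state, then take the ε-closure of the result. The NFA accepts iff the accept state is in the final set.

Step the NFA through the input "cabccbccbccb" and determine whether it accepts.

S₀ = ε-closure({0}) = {0,2}
'c' @ 1: {3,4}
'a' @ 2: {5,6,8}
'b' @ 3: {1,2,7,8,9}  ✓accept
'c' @ 4: {3,4}
'c' @ 5: {5,6,8}
'b' @ 6: {1,2,7,8,9}  ✓accept
'c' @ 7: {3,4}
'c' @ 8: {5,6,8}
'b' @ 9: {1,2,7,8,9}  ✓accept
'c' @ 10: {3,4}
'c' @ 11: {5,6,8}
'b' @ 12: {1,2,7,8,9}  ✓accept
end set {1,2,7,8,9} — state 1 in

Answer: ACCEPT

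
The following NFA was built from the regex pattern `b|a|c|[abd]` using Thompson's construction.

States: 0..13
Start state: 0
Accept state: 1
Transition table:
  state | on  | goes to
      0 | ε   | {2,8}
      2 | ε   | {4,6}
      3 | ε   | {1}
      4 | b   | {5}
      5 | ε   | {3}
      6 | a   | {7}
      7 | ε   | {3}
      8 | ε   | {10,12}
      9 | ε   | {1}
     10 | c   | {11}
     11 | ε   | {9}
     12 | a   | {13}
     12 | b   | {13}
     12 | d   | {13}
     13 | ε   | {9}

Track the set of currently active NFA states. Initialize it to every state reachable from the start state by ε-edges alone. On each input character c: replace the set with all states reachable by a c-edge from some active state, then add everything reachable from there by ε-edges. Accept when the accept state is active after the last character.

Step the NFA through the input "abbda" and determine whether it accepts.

Answer: REJECT

Trace:
S₀ = ε-closure({0}) = {0,2,4,6,8,10,12}
'a' @ 1: {1,3,7,9,13}  [accepting]
'b' @ 2: {}  — no active states
rest 'bda' ignored (set empty)
final: {}; accept 1 not in set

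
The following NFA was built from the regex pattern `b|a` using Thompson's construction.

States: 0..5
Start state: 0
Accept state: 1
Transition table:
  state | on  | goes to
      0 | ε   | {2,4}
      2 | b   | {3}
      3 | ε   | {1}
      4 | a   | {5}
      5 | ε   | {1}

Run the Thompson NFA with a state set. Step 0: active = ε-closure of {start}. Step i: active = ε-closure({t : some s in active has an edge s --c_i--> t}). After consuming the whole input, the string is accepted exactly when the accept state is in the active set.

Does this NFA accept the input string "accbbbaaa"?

S₀ = ε-closure({0}) = {0,2,4}
'a' @ 1: {1,5}  (accept∈set)
'c' @ 2: {}  — state set empty
rest 'cbbbaaa' ignored (set empty)
end set {} — state 1 not in

Answer: REJECT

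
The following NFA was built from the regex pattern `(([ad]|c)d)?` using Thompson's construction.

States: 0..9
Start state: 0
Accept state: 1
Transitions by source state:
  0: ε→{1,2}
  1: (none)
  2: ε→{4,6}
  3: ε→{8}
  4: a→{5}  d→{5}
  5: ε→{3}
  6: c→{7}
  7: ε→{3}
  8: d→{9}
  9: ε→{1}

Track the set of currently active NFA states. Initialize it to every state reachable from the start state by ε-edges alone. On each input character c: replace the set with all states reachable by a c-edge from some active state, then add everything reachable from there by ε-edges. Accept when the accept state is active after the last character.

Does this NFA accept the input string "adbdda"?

initial (ε-close {0}): {0,1,2,4,6}
'a' @ 1: {3,5,8}
'd' @ 2: {1,9}  [accepting]
'b' @ 3: {}  — no active states
rest 'dda' ignored (set empty)
final: {}; accept 1 not in set

Answer: REJECT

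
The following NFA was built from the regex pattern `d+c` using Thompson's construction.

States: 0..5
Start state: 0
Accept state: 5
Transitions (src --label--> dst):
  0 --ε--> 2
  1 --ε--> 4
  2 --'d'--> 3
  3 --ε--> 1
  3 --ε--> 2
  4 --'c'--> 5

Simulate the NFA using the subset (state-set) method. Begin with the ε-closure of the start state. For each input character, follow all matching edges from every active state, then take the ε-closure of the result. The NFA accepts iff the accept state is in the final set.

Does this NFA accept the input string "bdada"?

Answer: REJECT

Steps:
initial (ε-close {0}): {0,2}
'b' @ 1: {}  — dead — no transitions
rest 'dada' ignored (set empty)
final: {}; accept 5 not in set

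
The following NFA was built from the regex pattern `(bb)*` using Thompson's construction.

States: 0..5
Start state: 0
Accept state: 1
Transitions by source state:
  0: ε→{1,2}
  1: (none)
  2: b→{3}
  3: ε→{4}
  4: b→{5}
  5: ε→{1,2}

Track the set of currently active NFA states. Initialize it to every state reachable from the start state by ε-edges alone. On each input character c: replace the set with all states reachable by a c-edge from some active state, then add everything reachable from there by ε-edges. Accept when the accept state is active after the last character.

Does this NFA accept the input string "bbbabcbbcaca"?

Answer: REJECT

Trace:
start: ε-closure({0}) = {0,1,2}
'b' @ 1: {3,4}
'b' @ 2: {1,2,5}  [accepting]
'b' @ 3: {3,4}
'a' @ 4: {}  — dead — no transitions
rest 'bcbbcaca' ignored (set empty)
end set {} — state 1 not in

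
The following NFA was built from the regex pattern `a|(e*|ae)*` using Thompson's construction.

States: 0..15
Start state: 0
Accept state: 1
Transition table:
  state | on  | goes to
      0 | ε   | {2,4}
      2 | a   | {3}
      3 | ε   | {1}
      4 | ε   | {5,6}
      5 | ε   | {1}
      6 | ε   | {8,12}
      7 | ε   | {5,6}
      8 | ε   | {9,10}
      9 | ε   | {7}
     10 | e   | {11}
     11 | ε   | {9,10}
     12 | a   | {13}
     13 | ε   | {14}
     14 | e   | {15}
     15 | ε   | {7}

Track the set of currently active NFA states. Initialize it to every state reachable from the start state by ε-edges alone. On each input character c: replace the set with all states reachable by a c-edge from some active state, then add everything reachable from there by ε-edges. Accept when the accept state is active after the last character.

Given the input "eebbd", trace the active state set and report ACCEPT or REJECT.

Answer: REJECT

Trace:
S₀ = ε-closure({0}) = {0,1,2,4,5,6,7,8,9,10,12}
'e' @ 1: {1,5,6,7,8,9,10,11,12}  ✓accept
'e' @ 2: {1,5,6,7,8,9,10,11,12}  ✓accept
'b' @ 3: {}  — no active states
rest 'bd' ignored (set empty)
end set {} — state 1 not in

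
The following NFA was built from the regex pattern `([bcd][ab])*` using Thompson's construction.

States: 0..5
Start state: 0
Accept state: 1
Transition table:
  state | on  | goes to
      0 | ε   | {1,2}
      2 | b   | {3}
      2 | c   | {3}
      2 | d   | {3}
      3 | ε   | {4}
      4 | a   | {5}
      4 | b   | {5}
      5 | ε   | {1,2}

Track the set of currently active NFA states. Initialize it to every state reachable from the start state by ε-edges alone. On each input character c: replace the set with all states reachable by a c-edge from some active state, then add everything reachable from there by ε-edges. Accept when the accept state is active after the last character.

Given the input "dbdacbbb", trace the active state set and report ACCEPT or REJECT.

initial (ε-close {0}): {0,1,2}
'd' @ 1: {3,4}
'b' @ 2: {1,2,5}  [accepting]
'd' @ 3: {3,4}
'a' @ 4: {1,2,5}  [accepting]
'c' @ 5: {3,4}
'b' @ 6: {1,2,5}  [accepting]
'b' @ 7: {3,4}
'b' @ 8: {1,2,5}  [accepting]
after full input: {1,2,5}  (accept=1 in)

Answer: ACCEPT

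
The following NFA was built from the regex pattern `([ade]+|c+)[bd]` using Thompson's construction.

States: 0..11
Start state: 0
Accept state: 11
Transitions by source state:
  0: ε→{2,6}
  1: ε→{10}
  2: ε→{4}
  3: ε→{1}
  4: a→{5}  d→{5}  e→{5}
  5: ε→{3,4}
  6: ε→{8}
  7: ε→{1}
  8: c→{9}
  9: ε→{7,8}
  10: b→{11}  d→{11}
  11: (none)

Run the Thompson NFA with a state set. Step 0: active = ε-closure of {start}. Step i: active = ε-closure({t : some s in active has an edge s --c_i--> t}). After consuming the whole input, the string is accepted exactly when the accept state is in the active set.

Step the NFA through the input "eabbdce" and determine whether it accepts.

start: ε-closure({0}) = {0,2,4,6,8}
'e' @ 1: {1,3,4,5,10}
'a' @ 2: {1,3,4,5,10}
'b' @ 3: {11}  [accepting]
'b' @ 4: {}  — no active states
rest 'dce' ignored (set empty)
end set {} — state 11 not in

Answer: REJECT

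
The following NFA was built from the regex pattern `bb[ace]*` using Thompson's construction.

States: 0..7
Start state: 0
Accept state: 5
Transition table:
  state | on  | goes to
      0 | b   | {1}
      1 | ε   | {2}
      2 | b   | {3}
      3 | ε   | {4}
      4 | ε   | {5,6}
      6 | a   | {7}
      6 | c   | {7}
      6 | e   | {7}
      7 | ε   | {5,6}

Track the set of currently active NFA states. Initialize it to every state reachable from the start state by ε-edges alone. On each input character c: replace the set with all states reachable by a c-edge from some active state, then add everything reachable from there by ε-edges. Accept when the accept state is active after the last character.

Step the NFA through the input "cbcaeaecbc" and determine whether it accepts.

Answer: REJECT

Steps:
S₀ = ε-closure({0}) = {0}
'c' @ 1: {}  — no active states
rest 'bcaeaecbc' ignored (set empty)
after full input: {}  (accept=5 not in)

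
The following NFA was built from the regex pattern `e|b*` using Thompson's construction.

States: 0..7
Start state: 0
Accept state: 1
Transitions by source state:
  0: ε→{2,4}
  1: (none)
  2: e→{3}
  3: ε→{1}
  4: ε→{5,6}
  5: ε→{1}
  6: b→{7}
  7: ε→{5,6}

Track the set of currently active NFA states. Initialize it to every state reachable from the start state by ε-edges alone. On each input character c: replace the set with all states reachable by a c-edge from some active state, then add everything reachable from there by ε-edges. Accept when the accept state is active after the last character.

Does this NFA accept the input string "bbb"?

Answer: ACCEPT

Derivation:
initial (ε-close {0}): {0,1,2,4,5,6}
'b' @ 1: {1,5,6,7}  (accept∈set)
'b' @ 2: {1,5,6,7}  (accept∈set)
'b' @ 3: {1,5,6,7}  (accept∈set)
final: {1,5,6,7}; accept 1 in set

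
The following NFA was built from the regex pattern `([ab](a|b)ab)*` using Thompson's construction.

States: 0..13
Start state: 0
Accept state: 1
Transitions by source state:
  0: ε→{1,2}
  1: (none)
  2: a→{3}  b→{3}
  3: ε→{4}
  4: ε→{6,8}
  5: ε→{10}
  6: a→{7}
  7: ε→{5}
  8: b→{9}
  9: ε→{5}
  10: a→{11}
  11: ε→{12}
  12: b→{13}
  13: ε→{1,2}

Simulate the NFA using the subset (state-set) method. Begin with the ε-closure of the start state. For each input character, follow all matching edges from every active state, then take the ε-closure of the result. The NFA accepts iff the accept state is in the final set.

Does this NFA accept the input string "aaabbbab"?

Answer: ACCEPT

Steps:
initial (ε-close {0}): {0,1,2}
'a' @ 1: {3,4,6,8}
'a' @ 2: {5,7,10}
'a' @ 3: {11,12}
'b' @ 4: {1,2,13}  ✓accept
'b' @ 5: {3,4,6,8}
'b' @ 6: {5,9,10}
'a' @ 7: {11,12}
'b' @ 8: {1,2,13}  ✓accept
final: {1,2,13}; accept 1 in set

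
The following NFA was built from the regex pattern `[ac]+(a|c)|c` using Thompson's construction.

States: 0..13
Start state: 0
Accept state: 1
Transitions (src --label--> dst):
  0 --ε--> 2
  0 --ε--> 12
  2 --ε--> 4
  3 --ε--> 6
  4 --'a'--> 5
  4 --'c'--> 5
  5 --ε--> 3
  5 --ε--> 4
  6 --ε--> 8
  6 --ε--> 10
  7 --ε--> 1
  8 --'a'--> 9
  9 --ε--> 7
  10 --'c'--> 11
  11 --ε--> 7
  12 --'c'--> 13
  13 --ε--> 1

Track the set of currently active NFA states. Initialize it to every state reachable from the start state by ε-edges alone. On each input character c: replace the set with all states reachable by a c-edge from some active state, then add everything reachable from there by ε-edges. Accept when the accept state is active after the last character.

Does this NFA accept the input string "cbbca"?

Answer: REJECT

Trace:
S₀ = ε-closure({0}) = {0,2,4,12}
'c' @ 1: {1,3,4,5,6,8,10,13}  [accepting]
'b' @ 2: {}  — dead — no transitions
rest 'bca' ignored (set empty)
after full input: {}  (accept=1 not in)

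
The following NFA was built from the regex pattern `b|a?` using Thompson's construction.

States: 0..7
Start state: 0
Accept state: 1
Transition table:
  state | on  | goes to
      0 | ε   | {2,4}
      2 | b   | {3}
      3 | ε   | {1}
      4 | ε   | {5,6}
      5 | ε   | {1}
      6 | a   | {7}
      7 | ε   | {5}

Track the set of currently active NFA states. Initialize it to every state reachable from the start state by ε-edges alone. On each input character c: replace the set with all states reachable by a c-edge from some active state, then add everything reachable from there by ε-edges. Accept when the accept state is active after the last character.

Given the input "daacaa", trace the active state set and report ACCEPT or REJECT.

start: ε-closure({0}) = {0,1,2,4,5,6}
'd' @ 1: {}  — state set empty
rest 'aacaa' ignored (set empty)
after full input: {}  (accept=1 not in)

Answer: REJECT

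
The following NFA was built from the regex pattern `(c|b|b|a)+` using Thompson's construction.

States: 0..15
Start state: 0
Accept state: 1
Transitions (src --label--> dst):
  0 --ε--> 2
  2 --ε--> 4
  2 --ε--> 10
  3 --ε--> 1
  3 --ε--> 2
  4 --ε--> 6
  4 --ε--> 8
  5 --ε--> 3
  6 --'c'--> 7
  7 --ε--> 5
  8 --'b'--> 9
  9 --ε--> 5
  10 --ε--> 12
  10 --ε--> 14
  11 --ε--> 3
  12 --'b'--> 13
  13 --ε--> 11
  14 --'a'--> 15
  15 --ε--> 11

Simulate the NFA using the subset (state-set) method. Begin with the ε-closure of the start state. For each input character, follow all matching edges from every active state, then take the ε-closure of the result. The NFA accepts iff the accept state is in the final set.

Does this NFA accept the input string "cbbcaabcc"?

S₀ = ε-closure({0}) = {0,2,4,6,8,10,12,14}
'c' @ 1: {1,2,3,4,5,6,7,8,10,12,14}  (accept∈set)
'b' @ 2: {1,2,3,4,5,6,8,9,10,11,12,13,14}  (accept∈set)
'b' @ 3: {1,2,3,4,5,6,8,9,10,11,12,13,14}  (accept∈set)
'c' @ 4: {1,2,3,4,5,6,7,8,10,12,14}  (accept∈set)
'a' @ 5: {1,2,3,4,6,8,10,11,12,14,15}  (accept∈set)
'a' @ 6: {1,2,3,4,6,8,10,11,12,14,15}  (accept∈set)
'b' @ 7: {1,2,3,4,5,6,8,9,10,11,12,13,14}  (accept∈set)
'c' @ 8: {1,2,3,4,5,6,7,8,10,12,14}  (accept∈set)
'c' @ 9: {1,2,3,4,5,6,7,8,10,12,14}  (accept∈set)
final: {1,2,3,4,5,6,7,8,10,12,14}; accept 1 in set

Answer: ACCEPT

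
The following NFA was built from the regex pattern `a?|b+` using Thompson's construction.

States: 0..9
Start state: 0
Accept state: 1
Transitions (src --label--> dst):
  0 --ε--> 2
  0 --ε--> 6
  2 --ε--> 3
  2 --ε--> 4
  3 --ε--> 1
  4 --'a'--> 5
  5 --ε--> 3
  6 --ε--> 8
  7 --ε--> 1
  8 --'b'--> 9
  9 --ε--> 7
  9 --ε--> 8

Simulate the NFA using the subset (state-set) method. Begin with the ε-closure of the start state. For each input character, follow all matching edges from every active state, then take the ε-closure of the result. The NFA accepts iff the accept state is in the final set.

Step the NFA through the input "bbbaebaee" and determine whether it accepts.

start: ε-closure({0}) = {0,1,2,3,4,6,8}
'b' @ 1: {1,7,8,9}  ✓accept
'b' @ 2: {1,7,8,9}  ✓accept
'b' @ 3: {1,7,8,9}  ✓accept
'a' @ 4: {}  — state set empty
rest 'ebaee' ignored (set empty)
final: {}; accept 1 not in set

Answer: REJECT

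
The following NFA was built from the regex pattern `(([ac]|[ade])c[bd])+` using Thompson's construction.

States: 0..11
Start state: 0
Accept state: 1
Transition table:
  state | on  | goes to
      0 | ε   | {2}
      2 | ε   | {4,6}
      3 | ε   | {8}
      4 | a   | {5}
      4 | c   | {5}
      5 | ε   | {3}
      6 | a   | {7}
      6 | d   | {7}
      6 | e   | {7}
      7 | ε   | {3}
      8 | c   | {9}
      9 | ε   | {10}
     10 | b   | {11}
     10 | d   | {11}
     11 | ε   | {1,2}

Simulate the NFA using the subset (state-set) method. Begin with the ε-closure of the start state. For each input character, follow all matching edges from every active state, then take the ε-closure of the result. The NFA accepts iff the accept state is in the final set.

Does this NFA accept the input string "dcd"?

start: ε-closure({0}) = {0,2,4,6}
'd' @ 1: {3,7,8}
'c' @ 2: {9,10}
'd' @ 3: {1,2,4,6,11}  [accepting]
after full input: {1,2,4,6,11}  (accept=1 in)

Answer: ACCEPT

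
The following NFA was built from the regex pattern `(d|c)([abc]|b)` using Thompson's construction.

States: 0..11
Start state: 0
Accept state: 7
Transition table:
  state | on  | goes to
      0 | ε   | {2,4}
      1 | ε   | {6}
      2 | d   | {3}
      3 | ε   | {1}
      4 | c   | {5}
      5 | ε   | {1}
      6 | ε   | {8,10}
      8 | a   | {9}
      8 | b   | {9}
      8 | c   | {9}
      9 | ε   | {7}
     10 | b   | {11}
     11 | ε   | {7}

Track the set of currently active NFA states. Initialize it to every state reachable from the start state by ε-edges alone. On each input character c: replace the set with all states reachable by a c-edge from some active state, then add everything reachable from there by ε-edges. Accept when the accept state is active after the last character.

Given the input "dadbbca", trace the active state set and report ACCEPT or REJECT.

start: ε-closure({0}) = {0,2,4}
'd' @ 1: {1,3,6,8,10}
'a' @ 2: {7,9}  (accept∈set)
'd' @ 3: {}  — state set empty
rest 'bbca' ignored (set empty)
after full input: {}  (accept=7 not in)

Answer: REJECT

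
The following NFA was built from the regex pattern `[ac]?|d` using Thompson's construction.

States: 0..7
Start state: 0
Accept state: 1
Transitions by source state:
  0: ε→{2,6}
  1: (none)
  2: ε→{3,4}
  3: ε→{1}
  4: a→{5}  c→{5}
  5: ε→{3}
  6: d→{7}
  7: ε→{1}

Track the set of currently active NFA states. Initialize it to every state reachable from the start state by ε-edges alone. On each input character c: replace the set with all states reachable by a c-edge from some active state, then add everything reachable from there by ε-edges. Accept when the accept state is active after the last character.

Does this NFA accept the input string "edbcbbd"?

Answer: REJECT

Trace:
start: ε-closure({0}) = {0,1,2,3,4,6}
'e' @ 1: {}  — state set empty
rest 'dbcbbd' ignored (set empty)
end set {} — state 1 not in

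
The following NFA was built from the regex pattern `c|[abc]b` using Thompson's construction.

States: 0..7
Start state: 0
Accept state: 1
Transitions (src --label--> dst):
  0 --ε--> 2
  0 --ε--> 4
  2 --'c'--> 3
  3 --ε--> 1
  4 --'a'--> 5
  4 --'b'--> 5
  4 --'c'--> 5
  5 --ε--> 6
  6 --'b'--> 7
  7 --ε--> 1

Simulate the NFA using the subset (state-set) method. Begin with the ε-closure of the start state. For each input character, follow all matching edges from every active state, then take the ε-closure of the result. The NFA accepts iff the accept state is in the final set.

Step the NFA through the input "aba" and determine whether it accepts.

Answer: REJECT

Trace:
S₀ = ε-closure({0}) = {0,2,4}
'a' @ 1: {5,6}
'b' @ 2: {1,7}  ✓accept
'a' @ 3: {}  — state set empty
after full input: {}  (accept=1 not in)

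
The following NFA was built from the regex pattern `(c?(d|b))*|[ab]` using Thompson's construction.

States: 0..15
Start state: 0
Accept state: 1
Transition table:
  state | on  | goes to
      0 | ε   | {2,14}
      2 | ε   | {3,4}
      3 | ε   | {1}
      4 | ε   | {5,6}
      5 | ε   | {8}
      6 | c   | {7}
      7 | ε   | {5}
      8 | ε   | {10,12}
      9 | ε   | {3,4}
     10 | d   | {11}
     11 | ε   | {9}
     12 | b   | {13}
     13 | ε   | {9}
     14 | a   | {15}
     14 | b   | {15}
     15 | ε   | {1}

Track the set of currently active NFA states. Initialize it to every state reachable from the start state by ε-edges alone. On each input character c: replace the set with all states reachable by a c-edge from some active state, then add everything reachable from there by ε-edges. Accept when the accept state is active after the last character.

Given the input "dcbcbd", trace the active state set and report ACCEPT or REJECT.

S₀ = ε-closure({0}) = {0,1,2,3,4,5,6,8,10,12,14}
'd' @ 1: {1,3,4,5,6,8,9,10,11,12}  ✓accept
'c' @ 2: {5,7,8,10,12}
'b' @ 3: {1,3,4,5,6,8,9,10,12,13}  ✓accept
'c' @ 4: {5,7,8,10,12}
'b' @ 5: {1,3,4,5,6,8,9,10,12,13}  ✓accept
'd' @ 6: {1,3,4,5,6,8,9,10,11,12}  ✓accept
end set {1,3,4,5,6,8,9,10,11,12} — state 1 in

Answer: ACCEPT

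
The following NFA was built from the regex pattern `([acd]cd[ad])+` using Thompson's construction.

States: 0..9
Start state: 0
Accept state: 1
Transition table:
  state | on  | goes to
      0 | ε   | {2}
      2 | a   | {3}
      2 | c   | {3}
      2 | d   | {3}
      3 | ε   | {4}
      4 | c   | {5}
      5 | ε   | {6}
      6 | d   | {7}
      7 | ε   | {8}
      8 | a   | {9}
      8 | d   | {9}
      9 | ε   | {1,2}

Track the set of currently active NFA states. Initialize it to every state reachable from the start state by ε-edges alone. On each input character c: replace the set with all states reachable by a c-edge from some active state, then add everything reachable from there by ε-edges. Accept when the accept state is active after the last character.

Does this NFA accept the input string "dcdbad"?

Answer: REJECT

Trace:
start: ε-closure({0}) = {0,2}
'd' @ 1: {3,4}
'c' @ 2: {5,6}
'd' @ 3: {7,8}
'b' @ 4: {}  — state set empty
rest 'ad' ignored (set empty)
end set {} — state 1 not in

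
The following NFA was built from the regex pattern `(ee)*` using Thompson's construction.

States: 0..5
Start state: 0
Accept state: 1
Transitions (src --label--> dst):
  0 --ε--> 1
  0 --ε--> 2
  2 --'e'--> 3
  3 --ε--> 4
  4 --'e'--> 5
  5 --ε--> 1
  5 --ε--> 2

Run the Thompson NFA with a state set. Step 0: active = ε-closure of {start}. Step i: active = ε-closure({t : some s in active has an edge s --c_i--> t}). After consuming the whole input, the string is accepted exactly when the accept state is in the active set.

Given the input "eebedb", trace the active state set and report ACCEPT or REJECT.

start: ε-closure({0}) = {0,1,2}
'e' @ 1: {3,4}
'e' @ 2: {1,2,5}  [accepting]
'b' @ 3: {}  — dead — no transitions
rest 'edb' ignored (set empty)
final: {}; accept 1 not in set

Answer: REJECT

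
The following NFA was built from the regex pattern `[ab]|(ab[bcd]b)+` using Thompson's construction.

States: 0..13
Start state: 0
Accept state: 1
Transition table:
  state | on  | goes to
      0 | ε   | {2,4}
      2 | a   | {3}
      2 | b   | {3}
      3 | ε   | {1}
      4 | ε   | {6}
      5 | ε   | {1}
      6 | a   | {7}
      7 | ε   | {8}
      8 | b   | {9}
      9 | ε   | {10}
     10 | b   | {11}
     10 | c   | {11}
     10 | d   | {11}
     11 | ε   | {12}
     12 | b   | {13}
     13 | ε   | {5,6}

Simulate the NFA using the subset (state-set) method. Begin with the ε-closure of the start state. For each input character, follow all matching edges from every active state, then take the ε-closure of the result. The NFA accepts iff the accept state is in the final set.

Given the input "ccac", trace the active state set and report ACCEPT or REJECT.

Answer: REJECT

Steps:
start: ε-closure({0}) = {0,2,4,6}
'c' @ 1: {}  — state set empty
rest 'cac' ignored (set empty)
end set {} — state 1 not in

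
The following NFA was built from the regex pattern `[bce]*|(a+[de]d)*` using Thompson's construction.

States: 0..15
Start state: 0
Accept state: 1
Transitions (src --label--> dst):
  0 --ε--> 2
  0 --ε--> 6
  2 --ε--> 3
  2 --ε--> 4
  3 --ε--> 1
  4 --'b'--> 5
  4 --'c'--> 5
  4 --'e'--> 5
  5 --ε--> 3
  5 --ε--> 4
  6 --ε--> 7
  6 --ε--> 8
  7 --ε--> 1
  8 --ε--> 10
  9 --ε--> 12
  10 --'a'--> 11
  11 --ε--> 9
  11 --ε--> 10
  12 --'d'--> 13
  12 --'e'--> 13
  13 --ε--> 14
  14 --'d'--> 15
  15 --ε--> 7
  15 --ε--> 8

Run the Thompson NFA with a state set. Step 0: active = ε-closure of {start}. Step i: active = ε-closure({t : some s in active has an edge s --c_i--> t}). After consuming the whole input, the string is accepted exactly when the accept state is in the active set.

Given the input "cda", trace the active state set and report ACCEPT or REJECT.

Answer: REJECT

Derivation:
S₀ = ε-closure({0}) = {0,1,2,3,4,6,7,8,10}
'c' @ 1: {1,3,4,5}  (accept∈set)
'd' @ 2: {}  — state set empty
rest 'a' ignored (set empty)
end set {} — state 1 not in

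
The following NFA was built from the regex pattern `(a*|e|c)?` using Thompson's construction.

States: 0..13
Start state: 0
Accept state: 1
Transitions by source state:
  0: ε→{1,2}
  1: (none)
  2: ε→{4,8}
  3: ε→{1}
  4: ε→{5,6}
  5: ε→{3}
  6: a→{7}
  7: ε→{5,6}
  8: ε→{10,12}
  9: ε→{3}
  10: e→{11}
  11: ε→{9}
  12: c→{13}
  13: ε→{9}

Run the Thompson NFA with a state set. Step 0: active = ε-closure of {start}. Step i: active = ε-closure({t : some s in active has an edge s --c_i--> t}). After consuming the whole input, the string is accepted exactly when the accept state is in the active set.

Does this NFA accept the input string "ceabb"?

start: ε-closure({0}) = {0,1,2,3,4,5,6,8,10,12}
'c' @ 1: {1,3,9,13}  [accepting]
'e' @ 2: {}  — dead — no transitions
rest 'abb' ignored (set empty)
final: {}; accept 1 not in set

Answer: REJECT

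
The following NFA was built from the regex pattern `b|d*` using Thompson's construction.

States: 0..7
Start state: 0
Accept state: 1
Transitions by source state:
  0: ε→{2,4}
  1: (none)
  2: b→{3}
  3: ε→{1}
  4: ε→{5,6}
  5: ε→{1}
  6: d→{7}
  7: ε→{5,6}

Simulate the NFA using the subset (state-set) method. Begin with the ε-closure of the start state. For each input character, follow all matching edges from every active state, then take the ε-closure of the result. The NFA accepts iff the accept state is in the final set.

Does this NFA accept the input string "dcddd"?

initial (ε-close {0}): {0,1,2,4,5,6}
'd' @ 1: {1,5,6,7}  [accepting]
'c' @ 2: {}  — dead — no transitions
rest 'ddd' ignored (set empty)
after full input: {}  (accept=1 not in)

Answer: REJECT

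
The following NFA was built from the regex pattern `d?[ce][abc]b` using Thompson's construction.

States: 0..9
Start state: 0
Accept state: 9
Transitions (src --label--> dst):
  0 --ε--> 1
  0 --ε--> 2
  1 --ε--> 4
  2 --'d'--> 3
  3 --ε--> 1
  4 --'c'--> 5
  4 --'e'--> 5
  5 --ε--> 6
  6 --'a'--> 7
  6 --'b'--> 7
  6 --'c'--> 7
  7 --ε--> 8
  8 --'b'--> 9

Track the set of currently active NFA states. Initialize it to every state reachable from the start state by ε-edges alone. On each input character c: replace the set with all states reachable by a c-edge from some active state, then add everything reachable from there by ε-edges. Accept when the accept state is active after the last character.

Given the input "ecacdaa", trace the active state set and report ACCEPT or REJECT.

Answer: REJECT

Derivation:
initial (ε-close {0}): {0,1,2,4}
'e' @ 1: {5,6}
'c' @ 2: {7,8}
'a' @ 3: {}  — dead — no transitions
rest 'cdaa' ignored (set empty)
final: {}; accept 9 not in set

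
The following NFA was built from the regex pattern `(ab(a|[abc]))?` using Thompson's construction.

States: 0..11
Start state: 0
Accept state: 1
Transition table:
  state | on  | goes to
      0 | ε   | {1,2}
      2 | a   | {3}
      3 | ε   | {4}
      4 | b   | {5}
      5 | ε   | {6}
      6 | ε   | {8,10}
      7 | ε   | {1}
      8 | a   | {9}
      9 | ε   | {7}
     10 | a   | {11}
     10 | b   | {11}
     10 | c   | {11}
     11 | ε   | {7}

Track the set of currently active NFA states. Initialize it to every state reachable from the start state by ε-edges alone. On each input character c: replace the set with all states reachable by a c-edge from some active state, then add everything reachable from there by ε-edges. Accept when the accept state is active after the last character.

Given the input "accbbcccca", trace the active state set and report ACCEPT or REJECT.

start: ε-closure({0}) = {0,1,2}
'a' @ 1: {3,4}
'c' @ 2: {}  — state set empty
rest 'cbbcccca' ignored (set empty)
final: {}; accept 1 not in set

Answer: REJECT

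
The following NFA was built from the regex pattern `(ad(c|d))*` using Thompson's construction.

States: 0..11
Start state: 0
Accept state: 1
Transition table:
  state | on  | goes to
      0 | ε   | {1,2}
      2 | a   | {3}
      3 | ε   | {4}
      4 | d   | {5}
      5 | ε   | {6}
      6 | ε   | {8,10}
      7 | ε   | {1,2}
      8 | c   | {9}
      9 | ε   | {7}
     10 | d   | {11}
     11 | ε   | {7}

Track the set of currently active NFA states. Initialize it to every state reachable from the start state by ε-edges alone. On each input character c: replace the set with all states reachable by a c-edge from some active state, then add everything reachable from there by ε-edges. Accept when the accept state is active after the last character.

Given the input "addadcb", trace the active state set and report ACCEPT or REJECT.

Answer: REJECT

Derivation:
start: ε-closure({0}) = {0,1,2}
'a' @ 1: {3,4}
'd' @ 2: {5,6,8,10}
'd' @ 3: {1,2,7,11}  [accepting]
'a' @ 4: {3,4}
'd' @ 5: {5,6,8,10}
'c' @ 6: {1,2,7,9}  [accepting]
'b' @ 7: {}  — no active states
end set {} — state 1 not in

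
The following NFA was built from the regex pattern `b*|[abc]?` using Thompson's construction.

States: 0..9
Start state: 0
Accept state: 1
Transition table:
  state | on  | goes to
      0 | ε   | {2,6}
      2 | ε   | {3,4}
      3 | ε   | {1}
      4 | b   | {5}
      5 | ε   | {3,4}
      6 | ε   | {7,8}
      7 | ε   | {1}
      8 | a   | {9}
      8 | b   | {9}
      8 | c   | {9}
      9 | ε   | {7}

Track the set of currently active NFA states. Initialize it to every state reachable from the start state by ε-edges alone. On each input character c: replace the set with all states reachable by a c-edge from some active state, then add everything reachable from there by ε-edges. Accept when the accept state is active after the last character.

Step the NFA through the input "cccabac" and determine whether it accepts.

start: ε-closure({0}) = {0,1,2,3,4,6,7,8}
'c' @ 1: {1,7,9}  (accept∈set)
'c' @ 2: {}  — dead — no transitions
rest 'cabac' ignored (set empty)
final: {}; accept 1 not in set

Answer: REJECT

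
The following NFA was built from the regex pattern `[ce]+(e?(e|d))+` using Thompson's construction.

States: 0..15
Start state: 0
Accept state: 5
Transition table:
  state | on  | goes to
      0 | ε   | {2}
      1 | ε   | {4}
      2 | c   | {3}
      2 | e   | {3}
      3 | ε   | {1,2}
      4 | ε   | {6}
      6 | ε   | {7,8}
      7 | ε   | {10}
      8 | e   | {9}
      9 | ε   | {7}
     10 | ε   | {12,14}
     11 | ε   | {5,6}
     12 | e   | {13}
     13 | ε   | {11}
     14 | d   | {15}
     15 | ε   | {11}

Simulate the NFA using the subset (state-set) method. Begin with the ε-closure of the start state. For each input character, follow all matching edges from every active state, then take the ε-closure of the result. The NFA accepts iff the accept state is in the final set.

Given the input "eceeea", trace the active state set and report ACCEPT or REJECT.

Answer: REJECT

Steps:
S₀ = ε-closure({0}) = {0,2}
'e' @ 1: {1,2,3,4,6,7,8,10,12,14}
'c' @ 2: {1,2,3,4,6,7,8,10,12,14}
'e' @ 3: {1,2,3,4,5,6,7,8,9,10,11,12,13,14}  (accept∈set)
'e' @ 4: {1,2,3,4,5,6,7,8,9,10,11,12,13,14}  (accept∈set)
'e' @ 5: {1,2,3,4,5,6,7,8,9,10,11,12,13,14}  (accept∈set)
'a' @ 6: {}  — state set empty
after full input: {}  (accept=5 not in)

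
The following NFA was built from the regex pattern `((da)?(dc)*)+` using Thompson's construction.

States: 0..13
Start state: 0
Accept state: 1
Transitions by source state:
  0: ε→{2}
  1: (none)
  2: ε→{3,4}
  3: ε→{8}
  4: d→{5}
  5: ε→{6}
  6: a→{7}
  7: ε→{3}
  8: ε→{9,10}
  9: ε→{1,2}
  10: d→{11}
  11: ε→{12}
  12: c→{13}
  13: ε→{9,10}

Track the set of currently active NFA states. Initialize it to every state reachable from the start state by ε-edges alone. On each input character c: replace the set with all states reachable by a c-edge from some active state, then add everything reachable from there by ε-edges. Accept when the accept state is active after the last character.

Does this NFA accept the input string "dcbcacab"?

initial (ε-close {0}): {0,1,2,3,4,8,9,10}
'd' @ 1: {5,6,11,12}
'c' @ 2: {1,2,3,4,8,9,10,13}  ✓accept
'b' @ 3: {}  — dead — no transitions
rest 'cacab' ignored (set empty)
after full input: {}  (accept=1 not in)

Answer: REJECT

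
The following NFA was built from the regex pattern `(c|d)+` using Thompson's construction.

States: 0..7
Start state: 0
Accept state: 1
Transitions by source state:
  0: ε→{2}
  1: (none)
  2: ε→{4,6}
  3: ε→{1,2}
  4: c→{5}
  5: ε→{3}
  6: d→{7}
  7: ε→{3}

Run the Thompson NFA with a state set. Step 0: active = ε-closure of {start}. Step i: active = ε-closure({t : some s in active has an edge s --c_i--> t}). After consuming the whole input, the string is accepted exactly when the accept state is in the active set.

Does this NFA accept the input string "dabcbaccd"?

initial (ε-close {0}): {0,2,4,6}
'd' @ 1: {1,2,3,4,6,7}  ✓accept
'a' @ 2: {}  — state set empty
rest 'bcbaccd' ignored (set empty)
final: {}; accept 1 not in set

Answer: REJECT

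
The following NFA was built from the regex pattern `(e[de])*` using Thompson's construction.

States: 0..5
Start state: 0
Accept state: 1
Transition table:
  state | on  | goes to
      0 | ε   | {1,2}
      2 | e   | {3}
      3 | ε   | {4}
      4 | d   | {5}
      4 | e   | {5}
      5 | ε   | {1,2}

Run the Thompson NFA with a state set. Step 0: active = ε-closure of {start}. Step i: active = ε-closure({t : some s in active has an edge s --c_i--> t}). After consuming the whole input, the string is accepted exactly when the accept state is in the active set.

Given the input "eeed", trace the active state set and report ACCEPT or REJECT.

Answer: ACCEPT

Trace:
start: ε-closure({0}) = {0,1,2}
'e' @ 1: {3,4}
'e' @ 2: {1,2,5}  (accept∈set)
'e' @ 3: {3,4}
'd' @ 4: {1,2,5}  (accept∈set)
after full input: {1,2,5}  (accept=1 in)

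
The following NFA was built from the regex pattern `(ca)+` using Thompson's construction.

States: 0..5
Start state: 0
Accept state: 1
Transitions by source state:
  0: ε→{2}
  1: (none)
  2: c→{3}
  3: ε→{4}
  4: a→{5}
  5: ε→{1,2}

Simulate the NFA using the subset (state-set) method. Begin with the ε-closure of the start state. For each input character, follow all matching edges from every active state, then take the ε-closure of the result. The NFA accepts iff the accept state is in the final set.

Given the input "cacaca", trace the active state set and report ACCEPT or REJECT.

Answer: ACCEPT

Derivation:
initial (ε-close {0}): {0,2}
'c' @ 1: {3,4}
'a' @ 2: {1,2,5}  [accepting]
'c' @ 3: {3,4}
'a' @ 4: {1,2,5}  [accepting]
'c' @ 5: {3,4}
'a' @ 6: {1,2,5}  [accepting]
final: {1,2,5}; accept 1 in set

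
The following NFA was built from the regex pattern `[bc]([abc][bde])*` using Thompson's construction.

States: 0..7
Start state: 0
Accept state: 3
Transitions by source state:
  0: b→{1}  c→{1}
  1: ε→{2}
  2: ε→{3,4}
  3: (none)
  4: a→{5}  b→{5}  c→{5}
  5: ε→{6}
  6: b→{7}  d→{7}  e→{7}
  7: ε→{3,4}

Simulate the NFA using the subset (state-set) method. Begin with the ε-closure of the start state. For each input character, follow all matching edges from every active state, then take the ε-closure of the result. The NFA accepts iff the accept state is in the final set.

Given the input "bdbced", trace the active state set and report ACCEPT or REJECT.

Answer: REJECT

Trace:
S₀ = ε-closure({0}) = {0}
'b' @ 1: {1,2,3,4}  (accept∈set)
'd' @ 2: {}  — state set empty
rest 'bced' ignored (set empty)
end set {} — state 3 not in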